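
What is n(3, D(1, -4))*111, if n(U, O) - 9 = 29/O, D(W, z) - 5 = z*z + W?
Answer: 25197/22 ≈ 1145.3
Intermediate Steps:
D(W, z) = 5 + W + z**2 (D(W, z) = 5 + (z*z + W) = 5 + (z**2 + W) = 5 + (W + z**2) = 5 + W + z**2)
n(U, O) = 9 + 29/O
n(3, D(1, -4))*111 = (9 + 29/(5 + 1 + (-4)**2))*111 = (9 + 29/(5 + 1 + 16))*111 = (9 + 29/22)*111 = (227/22)*111 = 25197/22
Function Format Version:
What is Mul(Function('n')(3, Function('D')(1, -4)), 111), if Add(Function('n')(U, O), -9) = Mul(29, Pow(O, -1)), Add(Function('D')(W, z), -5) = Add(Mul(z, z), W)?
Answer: Rational(25197, 22) ≈ 1145.3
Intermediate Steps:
Function('D')(W, z) = Add(5, W, Pow(z, 2)) (Function('D')(W, z) = Add(5, Add(Mul(z, z), W)) = Add(5, Add(Pow(z, 2), W)) = Add(5, Add(W, Pow(z, 2))) = Add(5, W, Pow(z, 2)))
Function('n')(U, O) = Add(9, Mul(29, Pow(O, -1)))
Mul(Function('n')(3, Function('D')(1, -4)), 111) = Mul(Add(9, Mul(29, Pow(Add(5, 1, Pow(-4, 2)), -1))), 111) = Mul(Add(9, Mul(29, Pow(Add(5, 1, 16), -1))), 111) = Mul(Add(9, Mul(29, Pow(22, -1))), 111) = Mul(Add(9, Mul(29, Rational(1, 22))), 111) = Mul(Add(9, Rational(29, 22)), 111) = Mul(Rational(227, 22), 111) = Rational(25197, 22)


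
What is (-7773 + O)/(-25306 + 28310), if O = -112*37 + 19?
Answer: -5949/1502 ≈ -3.9607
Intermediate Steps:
O = -4125 (O = -4144 + 19 = -4125)
(-7773 + O)/(-25306 + 28310) = (-7773 - 4125)/(-25306 + 28310) = -11898/3004 = -11898*1/3004 = -5949/1502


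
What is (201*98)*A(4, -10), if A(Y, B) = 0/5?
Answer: 0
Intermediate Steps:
A(Y, B) = 0 (A(Y, B) = 0*(⅕) = 0)
(201*98)*A(4, -10) = (201*98)*0 = 19698*0 = 0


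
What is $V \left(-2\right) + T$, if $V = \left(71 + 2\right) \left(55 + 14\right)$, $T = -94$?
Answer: $-10168$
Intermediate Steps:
$V = 5037$ ($V = 73 \cdot 69 = 5037$)
$V \left(-2\right) + T = 5037 \left(-2\right) - 94 = -10074 - 94 = -10168$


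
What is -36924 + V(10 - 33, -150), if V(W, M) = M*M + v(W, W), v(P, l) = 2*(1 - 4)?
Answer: -14430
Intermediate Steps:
v(P, l) = -6 (v(P, l) = 2*(-3) = -6)
V(W, M) = -6 + M**2 (V(W, M) = M*M - 6 = M**2 - 6 = -6 + M**2)
-36924 + V(10 - 33, -150) = -36924 + (-6 + (-150)**2) = -36924 + (-6 + 22500) = -36924 + 22494 = -14430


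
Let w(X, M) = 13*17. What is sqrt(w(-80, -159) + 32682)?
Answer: sqrt(32903) ≈ 181.39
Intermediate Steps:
w(X, M) = 221
sqrt(w(-80, -159) + 32682) = sqrt(221 + 32682) = sqrt(32903)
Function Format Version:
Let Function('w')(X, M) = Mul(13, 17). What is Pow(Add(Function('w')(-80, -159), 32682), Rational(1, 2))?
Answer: Pow(32903, Rational(1, 2)) ≈ 181.39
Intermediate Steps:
Function('w')(X, M) = 221
Pow(Add(Function('w')(-80, -159), 32682), Rational(1, 2)) = Pow(Add(221, 32682), Rational(1, 2)) = Pow(32903, Rational(1, 2))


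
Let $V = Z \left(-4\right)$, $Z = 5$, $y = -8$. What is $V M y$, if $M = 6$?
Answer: $960$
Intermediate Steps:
$V = -20$ ($V = 5 \left(-4\right) = -20$)
$V M y = \left(-20\right) 6 \left(-8\right) = \left(-120\right) \left(-8\right) = 960$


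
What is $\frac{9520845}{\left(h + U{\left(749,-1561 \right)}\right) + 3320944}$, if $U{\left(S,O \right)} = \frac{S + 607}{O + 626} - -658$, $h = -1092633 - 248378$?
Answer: $\frac{2967330025}{617283743} \approx 4.8071$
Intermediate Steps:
$h = -1341011$
$U{\left(S,O \right)} = 658 + \frac{607 + S}{626 + O}$ ($U{\left(S,O \right)} = \frac{607 + S}{626 + O} + 658 = 658 + \frac{607 + S}{626 + O}$)
$\frac{9520845}{\left(h + U{\left(749,-1561 \right)}\right) + 3320944} = \frac{9520845}{\left(-1341011 + \frac{412515 + 749 + 658 \left(-1561\right)}{626 - 1561}\right) + 3320944} = \frac{9520845}{\left(-1341011 + \frac{412515 + 749 - 1027138}{-935}\right) + 3320944} = \frac{9520845}{\left(-1341011 - - \frac{613874}{935}\right) + 3320944} = \frac{9520845}{\left(-1341011 + \frac{613874}{935}\right) + 3320944} = \frac{9520845}{- \frac{1253231411}{935} + 3320944} = \frac{9520845}{\frac{1851851229}{935}} = 9520845 \cdot \frac{935}{1851851229} = \frac{2967330025}{617283743}$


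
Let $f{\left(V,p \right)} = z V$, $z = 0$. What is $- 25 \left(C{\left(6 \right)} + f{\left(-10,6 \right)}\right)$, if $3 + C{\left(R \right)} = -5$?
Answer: $200$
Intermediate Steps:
$C{\left(R \right)} = -8$ ($C{\left(R \right)} = -3 - 5 = -8$)
$f{\left(V,p \right)} = 0$ ($f{\left(V,p \right)} = 0 V = 0$)
$- 25 \left(C{\left(6 \right)} + f{\left(-10,6 \right)}\right) = - 25 \left(-8 + 0\right) = \left(-25\right) \left(-8\right) = 200$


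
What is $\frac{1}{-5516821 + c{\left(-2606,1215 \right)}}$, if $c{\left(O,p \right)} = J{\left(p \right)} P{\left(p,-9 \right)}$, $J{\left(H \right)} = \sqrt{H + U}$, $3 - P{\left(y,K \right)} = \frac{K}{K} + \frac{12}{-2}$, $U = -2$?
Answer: $- \frac{5516821}{30435313868409} - \frac{8 \sqrt{1213}}{30435313868409} \approx -1.8127 \cdot 10^{-7}$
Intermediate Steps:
$P{\left(y,K \right)} = 8$ ($P{\left(y,K \right)} = 3 - \left(\frac{K}{K} + \frac{12}{-2}\right) = 3 - \left(1 + 12 \left(- \frac{1}{2}\right)\right) = 3 - \left(1 - 6\right) = 3 - -5 = 3 + 5 = 8$)
$J{\left(H \right)} = \sqrt{-2 + H}$ ($J{\left(H \right)} = \sqrt{H - 2} = \sqrt{-2 + H}$)
$c{\left(O,p \right)} = 8 \sqrt{-2 + p}$ ($c{\left(O,p \right)} = \sqrt{-2 + p} 8 = 8 \sqrt{-2 + p}$)
$\frac{1}{-5516821 + c{\left(-2606,1215 \right)}} = \frac{1}{-5516821 + 8 \sqrt{-2 + 1215}} = \frac{1}{-5516821 + 8 \sqrt{1213}}$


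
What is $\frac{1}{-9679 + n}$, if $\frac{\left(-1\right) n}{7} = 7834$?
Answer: $- \frac{1}{64517} \approx -1.55 \cdot 10^{-5}$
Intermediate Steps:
$n = -54838$ ($n = \left(-7\right) 7834 = -54838$)
$\frac{1}{-9679 + n} = \frac{1}{-9679 - 54838} = \frac{1}{-64517} = - \frac{1}{64517}$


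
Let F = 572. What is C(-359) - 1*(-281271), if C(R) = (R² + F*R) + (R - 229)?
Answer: 204216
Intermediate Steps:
C(R) = -229 + R² + 573*R (C(R) = (R² + 572*R) + (R - 229) = (R² + 572*R) + (-229 + R) = -229 + R² + 573*R)
C(-359) - 1*(-281271) = (-229 + (-359)² + 573*(-359)) - 1*(-281271) = (-229 + 128881 - 205707) + 281271 = -77055 + 281271 = 204216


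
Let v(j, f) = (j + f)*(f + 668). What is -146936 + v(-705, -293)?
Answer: -521186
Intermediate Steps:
v(j, f) = (668 + f)*(f + j) (v(j, f) = (f + j)*(668 + f) = (668 + f)*(f + j))
-146936 + v(-705, -293) = -146936 + ((-293)**2 + 668*(-293) + 668*(-705) - 293*(-705)) = -146936 + (85849 - 195724 - 470940 + 206565) = -146936 - 374250 = -521186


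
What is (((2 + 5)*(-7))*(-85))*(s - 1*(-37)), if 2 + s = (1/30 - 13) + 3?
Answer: 625583/6 ≈ 1.0426e+5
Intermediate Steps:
s = -359/30 (s = -2 + ((1/30 - 13) + 3) = -2 + (-389/30 + 3) = -2 - 299/30 = -359/30 ≈ -11.967)
(((2 + 5)*(-7))*(-85))*(s - 1*(-37)) = (((2 + 5)*(-7))*(-85))*(-359/30 - 1*(-37)) = ((7*(-7))*(-85))*(-359/30 + 37) = -49*(-85)*(751/30) = 4165*(751/30) = 625583/6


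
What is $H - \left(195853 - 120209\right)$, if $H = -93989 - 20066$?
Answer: $-189699$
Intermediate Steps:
$H = -114055$
$H - \left(195853 - 120209\right) = -114055 - \left(195853 - 120209\right) = -114055 - 75644 = -189699$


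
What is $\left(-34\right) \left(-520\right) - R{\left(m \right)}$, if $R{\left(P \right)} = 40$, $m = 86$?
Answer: $17640$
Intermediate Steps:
$\left(-34\right) \left(-520\right) - R{\left(m \right)} = \left(-34\right) \left(-520\right) - 40 = 17680 - 40 = 17640$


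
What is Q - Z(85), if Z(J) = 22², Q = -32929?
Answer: -33413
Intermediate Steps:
Z(J) = 484
Q - Z(85) = -32929 - 1*484 = -32929 - 484 = -33413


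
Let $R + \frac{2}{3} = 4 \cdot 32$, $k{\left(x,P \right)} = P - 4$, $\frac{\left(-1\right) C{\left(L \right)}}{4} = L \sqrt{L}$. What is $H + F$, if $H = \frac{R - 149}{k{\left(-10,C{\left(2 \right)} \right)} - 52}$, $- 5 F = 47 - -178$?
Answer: $- \frac{50305}{1128} - \frac{65 \sqrt{2}}{1128} \approx -44.678$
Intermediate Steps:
$C{\left(L \right)} = - 4 L^{\frac{3}{2}}$ ($C{\left(L \right)} = - 4 L \sqrt{L} = - 4 L^{\frac{3}{2}}$)
$k{\left(x,P \right)} = -4 + P$
$R = \frac{382}{3}$ ($R = - \frac{2}{3} + 4 \cdot 32 = - \frac{2}{3} + 128 = \frac{382}{3} \approx 127.33$)
$F = -45$ ($F = - \frac{47 - -178}{5} = - \frac{47 + 178}{5} = \left(- \frac{1}{5}\right) 225 = -45$)
$H = - \frac{65}{3 \left(-56 - 8 \sqrt{2}\right)}$ ($H = \frac{\frac{382}{3} - 149}{\left(-4 - 4 \cdot 2^{\frac{3}{2}}\right) - 52} = - \frac{65}{3 \left(\left(-4 - 4 \cdot 2 \sqrt{2}\right) - 52\right)} = - \frac{65}{3 \left(\left(-4 - 8 \sqrt{2}\right) - 52\right)} = - \frac{65}{3 \left(-56 - 8 \sqrt{2}\right)} \approx 0.32188$)
$H + F = \left(\frac{455}{1128} - \frac{65 \sqrt{2}}{1128}\right) - 45 = - \frac{50305}{1128} - \frac{65 \sqrt{2}}{1128}$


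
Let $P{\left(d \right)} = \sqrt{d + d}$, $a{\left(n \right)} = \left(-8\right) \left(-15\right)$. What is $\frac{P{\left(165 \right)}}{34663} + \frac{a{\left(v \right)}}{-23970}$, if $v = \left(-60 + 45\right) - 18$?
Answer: $- \frac{4}{799} + \frac{\sqrt{330}}{34663} \approx -0.0044822$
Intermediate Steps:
$v = -33$ ($v = -15 - 18 = -33$)
$a{\left(n \right)} = 120$
$P{\left(d \right)} = \sqrt{2} \sqrt{d}$ ($P{\left(d \right)} = \sqrt{2 d} = \sqrt{2} \sqrt{d}$)
$\frac{P{\left(165 \right)}}{34663} + \frac{a{\left(v \right)}}{-23970} = \frac{\sqrt{2} \sqrt{165}}{34663} + \frac{120}{-23970} = \sqrt{330} \cdot \frac{1}{34663} + 120 \left(- \frac{1}{23970}\right) = \frac{\sqrt{330}}{34663} - \frac{4}{799} = - \frac{4}{799} + \frac{\sqrt{330}}{34663}$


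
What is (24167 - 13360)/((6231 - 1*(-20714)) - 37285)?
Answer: -10807/10340 ≈ -1.0452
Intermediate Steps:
(24167 - 13360)/((6231 - 1*(-20714)) - 37285) = 10807/((6231 + 20714) - 37285) = 10807/(26945 - 37285) = 10807/(-10340) = 10807*(-1/10340) = -10807/10340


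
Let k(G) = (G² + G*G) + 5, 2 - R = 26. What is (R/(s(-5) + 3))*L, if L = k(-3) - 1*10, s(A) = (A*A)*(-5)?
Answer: 156/61 ≈ 2.5574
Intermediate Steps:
R = -24 (R = 2 - 1*26 = 2 - 26 = -24)
k(G) = 5 + 2*G² (k(G) = (G² + G²) + 5 = 2*G² + 5 = 5 + 2*G²)
s(A) = -5*A² (s(A) = A²*(-5) = -5*A²)
L = 13 (L = (5 + 2*(-3)²) - 1*10 = (5 + 2*9) - 10 = (5 + 18) - 10 = 23 - 10 = 13)
(R/(s(-5) + 3))*L = -24/(-5*(-5)² + 3)*13 = -24/(-5*25 + 3)*13 = -24/(-125 + 3)*13 = -24/(-122)*13 = -24*(-1/122)*13 = (12/61)*13 = 156/61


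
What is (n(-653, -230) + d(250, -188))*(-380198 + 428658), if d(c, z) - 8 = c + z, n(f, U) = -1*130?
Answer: -2907600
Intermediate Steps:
n(f, U) = -130
d(c, z) = 8 + c + z (d(c, z) = 8 + (c + z) = 8 + c + z)
(n(-653, -230) + d(250, -188))*(-380198 + 428658) = (-130 + (8 + 250 - 188))*(-380198 + 428658) = (-130 + 70)*48460 = -60*48460 = -2907600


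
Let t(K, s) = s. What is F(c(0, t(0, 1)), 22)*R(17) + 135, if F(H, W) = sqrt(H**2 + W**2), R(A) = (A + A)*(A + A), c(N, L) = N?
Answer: 25567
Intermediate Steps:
R(A) = 4*A**2 (R(A) = (2*A)*(2*A) = 4*A**2)
F(c(0, t(0, 1)), 22)*R(17) + 135 = sqrt(0**2 + 22**2)*(4*17**2) + 135 = sqrt(0 + 484)*(4*289) + 135 = sqrt(484)*1156 + 135 = 22*1156 + 135 = 25432 + 135 = 25567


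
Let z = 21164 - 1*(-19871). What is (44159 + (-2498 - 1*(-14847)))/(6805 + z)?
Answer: 14127/11960 ≈ 1.1812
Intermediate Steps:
z = 41035 (z = 21164 + 19871 = 41035)
(44159 + (-2498 - 1*(-14847)))/(6805 + z) = (44159 + (-2498 - 1*(-14847)))/(6805 + 41035) = (44159 + (-2498 + 14847))/47840 = (44159 + 12349)*(1/47840) = 56508*(1/47840) = 14127/11960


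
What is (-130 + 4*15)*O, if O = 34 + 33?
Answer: -4690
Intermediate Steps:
O = 67
(-130 + 4*15)*O = (-130 + 4*15)*67 = (-130 + 60)*67 = -70*67 = -4690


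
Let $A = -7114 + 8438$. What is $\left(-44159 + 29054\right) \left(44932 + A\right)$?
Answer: $-698696880$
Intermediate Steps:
$A = 1324$
$\left(-44159 + 29054\right) \left(44932 + A\right) = \left(-44159 + 29054\right) \left(44932 + 1324\right) = \left(-15105\right) 46256 = -698696880$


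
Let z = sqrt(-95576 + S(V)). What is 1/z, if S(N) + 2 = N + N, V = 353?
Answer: -I*sqrt(23718)/47436 ≈ -0.0032466*I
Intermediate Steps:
S(N) = -2 + 2*N (S(N) = -2 + (N + N) = -2 + 2*N)
z = 2*I*sqrt(23718) (z = sqrt(-95576 + (-2 + 2*353)) = sqrt(-95576 + (-2 + 706)) = sqrt(-95576 + 704) = sqrt(-94872) = 2*I*sqrt(23718) ≈ 308.01*I)
1/z = 1/(2*I*sqrt(23718)) = -I*sqrt(23718)/47436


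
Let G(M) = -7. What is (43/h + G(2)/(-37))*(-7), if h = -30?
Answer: 9667/1110 ≈ 8.7090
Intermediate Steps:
(43/h + G(2)/(-37))*(-7) = (43/(-30) - 7/(-37))*(-7) = (43*(-1/30) - 7*(-1/37))*(-7) = (-43/30 + 7/37)*(-7) = -1381/1110*(-7) = 9667/1110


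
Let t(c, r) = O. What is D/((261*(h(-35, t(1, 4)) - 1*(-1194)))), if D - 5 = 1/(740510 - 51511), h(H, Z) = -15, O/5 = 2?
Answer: 1148332/70672694427 ≈ 1.6249e-5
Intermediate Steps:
O = 10 (O = 5*2 = 10)
t(c, r) = 10
D = 3444996/688999 (D = 5 + 1/(740510 - 51511) = 5 + 1/688999 = 3444996/688999 ≈ 5.0000)
D/((261*(h(-35, t(1, 4)) - 1*(-1194)))) = 3444996/(688999*((261*(-15 - 1*(-1194))))) = 3444996/(688999*((261*(-15 + 1194)))) = 3444996/(688999*((261*1179))) = (3444996/688999)/307719 = (3444996/688999)*(1/307719) = 1148332/70672694427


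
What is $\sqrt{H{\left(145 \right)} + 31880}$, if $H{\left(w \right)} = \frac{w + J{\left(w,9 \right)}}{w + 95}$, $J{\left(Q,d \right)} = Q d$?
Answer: $\frac{\sqrt{4591590}}{12} \approx 178.57$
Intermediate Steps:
$H{\left(w \right)} = \frac{10 w}{95 + w}$ ($H{\left(w \right)} = \frac{w + w 9}{w + 95} = \frac{w + 9 w}{95 + w} = \frac{10 w}{95 + w}$)
$\sqrt{H{\left(145 \right)} + 31880} = \sqrt{10 \cdot 145 \frac{1}{95 + 145} + 31880} = \sqrt{10 \cdot 145 \cdot \frac{1}{240} + 31880} = \sqrt{\frac{145}{24} + 31880} = \sqrt{\frac{765265}{24}} = \frac{\sqrt{4591590}}{12}$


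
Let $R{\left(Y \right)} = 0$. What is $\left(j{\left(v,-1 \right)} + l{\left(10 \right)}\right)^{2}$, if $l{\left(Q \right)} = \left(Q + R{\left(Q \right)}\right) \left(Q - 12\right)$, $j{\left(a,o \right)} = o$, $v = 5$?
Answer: $441$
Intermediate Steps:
$l{\left(Q \right)} = Q \left(-12 + Q\right)$ ($l{\left(Q \right)} = \left(Q + 0\right) \left(Q - 12\right) = Q \left(-12 + Q\right)$)
$\left(j{\left(v,-1 \right)} + l{\left(10 \right)}\right)^{2} = \left(-1 + 10 \left(-12 + 10\right)\right)^{2} = \left(-1 + 10 \left(-2\right)\right)^{2} = \left(-1 - 20\right)^{2} = \left(-21\right)^{2} = 441$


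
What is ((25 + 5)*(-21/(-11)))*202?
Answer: 127260/11 ≈ 11569.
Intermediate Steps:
((25 + 5)*(-21/(-11)))*202 = (30*(-21*(-1/11)))*202 = (30*(21/11))*202 = (630/11)*202 = 127260/11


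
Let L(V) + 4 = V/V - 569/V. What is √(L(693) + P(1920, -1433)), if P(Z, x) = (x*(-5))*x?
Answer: I*√547881336541/231 ≈ 3204.3*I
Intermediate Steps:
P(Z, x) = -5*x² (P(Z, x) = (-5*x)*x = -5*x²)
L(V) = -3 - 569/V (L(V) = -4 + (V/V - 569/V) = -4 + (1 - 569/V) = -3 - 569/V)
√(L(693) + P(1920, -1433)) = √((-3 - 569/693) - 5*(-1433)²) = √((-3 - 569*1/693) - 5*2053489) = √((-3 - 569/693) - 10267445) = √(-2648/693 - 10267445) = √(-7115342033/693) = I*√547881336541/231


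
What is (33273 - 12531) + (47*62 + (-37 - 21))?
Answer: 23598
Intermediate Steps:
(33273 - 12531) + (47*62 + (-37 - 21)) = 20742 + (2914 - 58) = 20742 + 2856 = 23598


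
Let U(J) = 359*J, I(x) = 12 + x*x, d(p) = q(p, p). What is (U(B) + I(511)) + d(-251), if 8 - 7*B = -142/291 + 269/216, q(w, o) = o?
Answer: 38316474821/146664 ≈ 2.6125e+5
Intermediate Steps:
d(p) = p
B = 151747/146664 (B = 8/7 - (-142/291 + 269/216)/7 = 8/7 - 1/7*15869/20952 = 8/7 - 2267/20952 = 151747/146664 ≈ 1.0347)
I(x) = 12 + x**2
(U(B) + I(511)) + d(-251) = (359*(151747/146664) + (12 + 511**2)) - 251 = (54477173/146664 + (12 + 261121)) - 251 = (54477173/146664 + 261133) - 251 = 38353287485/146664 - 251 = 38316474821/146664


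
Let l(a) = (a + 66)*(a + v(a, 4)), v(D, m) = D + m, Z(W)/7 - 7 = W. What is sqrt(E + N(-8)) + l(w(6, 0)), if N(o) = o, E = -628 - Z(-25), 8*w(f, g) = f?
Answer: 2937/8 + I*sqrt(510) ≈ 367.13 + 22.583*I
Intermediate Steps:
Z(W) = 49 + 7*W
w(f, g) = f/8
E = -502 (E = -628 - (49 + 7*(-25)) = -628 - (49 - 175) = -628 - 1*(-126) = -628 + 126 = -502)
l(a) = (4 + 2*a)*(66 + a) (l(a) = (a + 66)*(a + (a + 4)) = (66 + a)*(a + (4 + a)) = (66 + a)*(4 + 2*a) = (4 + 2*a)*(66 + a))
sqrt(E + N(-8)) + l(w(6, 0)) = sqrt(-502 - 8) + (264 + 2*((1/8)*6)**2 + 136*((1/8)*6)) = sqrt(-510) + (264 + 2*(3/4)**2 + 136*(3/4)) = I*sqrt(510) + (264 + 2*(9/16) + 102) = I*sqrt(510) + (264 + 9/8 + 102) = I*sqrt(510) + 2937/8 = 2937/8 + I*sqrt(510)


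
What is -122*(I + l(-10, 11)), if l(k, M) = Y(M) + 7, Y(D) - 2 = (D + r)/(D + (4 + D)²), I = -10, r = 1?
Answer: 6832/59 ≈ 115.80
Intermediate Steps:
Y(D) = 2 + (1 + D)/(D + (4 + D)²) (Y(D) = 2 + (D + 1)/(D + (4 + D)²) = 2 + (1 + D)/(D + (4 + D)²))
l(k, M) = 7 + (1 + 2*(4 + M)² + 3*M)/(M + (4 + M)²) (l(k, M) = (1 + 2*(4 + M)² + 3*M)/(M + (4 + M)²) + 7 = 7 + (1 + 2*(4 + M)² + 3*M)/(M + (4 + M)²))
-122*(I + l(-10, 11)) = -122*(-10 + (1 + 9*(4 + 11)² + 10*11)/(11 + (4 + 11)²)) = -122*(-10 + (1 + 9*15² + 110)/(11 + 15²)) = -122*(-10 + (1 + 9*225 + 110)/(11 + 225)) = -122*(-10 + (1 + 2025 + 110)/236) = -122*(-10 + (1/236)*2136) = -122*(-10 + 534/59) = -122*(-56/59) = 6832/59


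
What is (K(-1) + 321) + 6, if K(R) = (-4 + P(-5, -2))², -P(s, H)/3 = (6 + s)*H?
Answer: 331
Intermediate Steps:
P(s, H) = -3*H*(6 + s) (P(s, H) = -3*(6 + s)*H = -3*H*(6 + s))
K(R) = 4 (K(R) = (-4 - 3*(-2)*(6 - 5))² = (-4 - 3*(-2)*1)² = (-4 + 6)² = 2² = 4)
(K(-1) + 321) + 6 = (4 + 321) + 6 = 325 + 6 = 331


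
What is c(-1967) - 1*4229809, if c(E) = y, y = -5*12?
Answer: -4229869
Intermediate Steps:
y = -60
c(E) = -60
c(-1967) - 1*4229809 = -60 - 1*4229809 = -60 - 4229809 = -4229869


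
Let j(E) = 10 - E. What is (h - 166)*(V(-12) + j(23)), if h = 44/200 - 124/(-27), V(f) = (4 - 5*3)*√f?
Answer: 2828839/1350 + 2393633*I*√3/675 ≈ 2095.4 + 6142.1*I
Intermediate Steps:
V(f) = -11*√f (V(f) = (4 - 15)*√f = -11*√f)
h = 6497/1350 (h = 44*(1/200) - 124*(-1/27) = 11/50 + 124/27 = 6497/1350 ≈ 4.8126)
(h - 166)*(V(-12) + j(23)) = (6497/1350 - 166)*(-22*I*√3 + (10 - 1*23)) = -217603*(-22*I*√3 + (10 - 23))/1350 = -217603*(-22*I*√3 - 13)/1350 = -217603*(-13 - 22*I*√3)/1350 = 2828839/1350 + 2393633*I*√3/675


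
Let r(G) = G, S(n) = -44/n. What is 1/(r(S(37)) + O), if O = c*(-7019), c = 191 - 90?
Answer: -37/26230047 ≈ -1.4106e-6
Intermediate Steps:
c = 101
O = -708919 (O = 101*(-7019) = -708919)
1/(r(S(37)) + O) = 1/(-44/37 - 708919) = 1/(-26230047/37) = -37/26230047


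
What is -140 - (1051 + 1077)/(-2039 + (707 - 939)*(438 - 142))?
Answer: -9897412/70711 ≈ -139.97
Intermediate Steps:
-140 - (1051 + 1077)/(-2039 + (707 - 939)*(438 - 142)) = -140 - 2128/(-2039 - 232*296) = -140 - 2128/(-2039 - 68672) = -140 - 2128/(-70711) = -140 - 2128*(-1)/70711 = -140 - 1*(-2128/70711) = -140 + 2128/70711 = -9897412/70711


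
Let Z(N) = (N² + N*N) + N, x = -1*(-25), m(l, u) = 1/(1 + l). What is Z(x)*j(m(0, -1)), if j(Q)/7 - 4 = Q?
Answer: 44625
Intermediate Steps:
j(Q) = 28 + 7*Q
x = 25
Z(N) = N + 2*N² (Z(N) = (N² + N²) + N = 2*N² + N = N + 2*N²)
Z(x)*j(m(0, -1)) = (25*(1 + 2*25))*(28 + 7/(1 + 0)) = (25*(1 + 50))*(28 + 7/1) = (25*51)*(28 + 7*1) = 1275*(28 + 7) = 1275*35 = 44625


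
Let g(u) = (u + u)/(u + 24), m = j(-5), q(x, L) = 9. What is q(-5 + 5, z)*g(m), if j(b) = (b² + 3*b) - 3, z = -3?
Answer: 126/31 ≈ 4.0645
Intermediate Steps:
j(b) = -3 + b² + 3*b
m = 7 (m = -3 + (-5)² + 3*(-5) = -3 + 25 - 15 = 7)
g(u) = 2*u/(24 + u) (g(u) = (2*u)/(24 + u) = 2*u/(24 + u))
q(-5 + 5, z)*g(m) = 9*(2*7/(24 + 7)) = 9*(2*7/31) = 9*(2*7*(1/31)) = 9*(14/31) = 126/31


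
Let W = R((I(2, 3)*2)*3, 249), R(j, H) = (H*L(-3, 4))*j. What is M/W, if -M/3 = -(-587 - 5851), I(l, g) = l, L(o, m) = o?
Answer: 1073/498 ≈ 2.1546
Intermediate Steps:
R(j, H) = -3*H*j (R(j, H) = (H*(-3))*j = (-3*H)*j = -3*H*j)
W = -8964 (W = -3*249*(2*2)*3 = -3*249*4*3 = -3*249*12 = -8964)
M = -19314 (M = -(-3)*(-587 - 5851) = -(-3)*(-6438) = -3*6438 = -19314)
M/W = -19314/(-8964) = -19314*(-1/8964) = 1073/498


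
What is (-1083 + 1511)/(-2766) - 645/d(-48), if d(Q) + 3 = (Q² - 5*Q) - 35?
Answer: -1428319/3465798 ≈ -0.41212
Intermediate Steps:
d(Q) = -38 + Q² - 5*Q (d(Q) = -3 + ((Q² - 5*Q) - 35) = -3 + (-35 + Q² - 5*Q) = -38 + Q² - 5*Q)
(-1083 + 1511)/(-2766) - 645/d(-48) = (-1083 + 1511)/(-2766) - 645/(-38 + (-48)² - 5*(-48)) = 428*(-1/2766) - 645/(-38 + 2304 + 240) = -214/1383 - 645/2506 = -1428319/3465798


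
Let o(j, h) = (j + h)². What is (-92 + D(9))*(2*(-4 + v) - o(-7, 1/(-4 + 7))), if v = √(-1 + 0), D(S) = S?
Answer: 39176/9 - 166*I ≈ 4352.9 - 166.0*I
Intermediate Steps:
o(j, h) = (h + j)²
v = I (v = √(-1) = I ≈ 1.0*I)
(-92 + D(9))*(2*(-4 + v) - o(-7, 1/(-4 + 7))) = (-92 + 9)*(2*(-4 + I) - (1/(-4 + 7) - 7)²) = -83*((-8 + 2*I) - (1/3 - 7)²) = -83*((-8 + 2*I) - (⅓ - 7)²) = -83*((-8 + 2*I) - (-20/3)²) = -83*((-8 + 2*I) - 1*400/9) = -83*((-8 + 2*I) - 400/9) = -83*(-472/9 + 2*I) = 39176/9 - 166*I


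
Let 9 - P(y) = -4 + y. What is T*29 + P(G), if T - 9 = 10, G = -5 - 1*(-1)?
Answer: 568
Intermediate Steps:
G = -4 (G = -5 + 1 = -4)
T = 19 (T = 9 + 10 = 19)
P(y) = 13 - y (P(y) = 9 - (-4 + y) = 9 + (4 - y) = 13 - y)
T*29 + P(G) = 19*29 + (13 - 1*(-4)) = 551 + (13 + 4) = 551 + 17 = 568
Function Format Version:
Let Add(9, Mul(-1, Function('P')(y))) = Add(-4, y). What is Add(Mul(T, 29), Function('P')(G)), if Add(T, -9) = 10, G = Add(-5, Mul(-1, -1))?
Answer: 568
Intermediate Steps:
G = -4 (G = Add(-5, 1) = -4)
T = 19 (T = Add(9, 10) = 19)
Function('P')(y) = Add(13, Mul(-1, y)) (Function('P')(y) = Add(9, Mul(-1, Add(-4, y))) = Add(9, Add(4, Mul(-1, y))) = Add(13, Mul(-1, y)))
Add(Mul(T, 29), Function('P')(G)) = Add(Mul(19, 29), Add(13, Mul(-1, -4))) = Add(551, Add(13, 4)) = Add(551, 17) = 568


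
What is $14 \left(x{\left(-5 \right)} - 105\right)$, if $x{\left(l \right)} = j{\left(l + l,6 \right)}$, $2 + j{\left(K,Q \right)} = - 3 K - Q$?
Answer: $-1162$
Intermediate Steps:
$j{\left(K,Q \right)} = -2 - Q - 3 K$ ($j{\left(K,Q \right)} = -2 - \left(Q + 3 K\right) = -2 - Q - 3 K$)
$x{\left(l \right)} = -8 - 6 l$ ($x{\left(l \right)} = -2 - 6 - 3 \left(l + l\right) = -2 - 6 - 3 \cdot 2 l = -2 - 6 - 6 l = -8 - 6 l$)
$14 \left(x{\left(-5 \right)} - 105\right) = 14 \left(\left(-8 - -30\right) - 105\right) = 14 \left(\left(-8 + 30\right) - 105\right) = 14 \left(22 - 105\right) = 14 \left(-83\right) = -1162$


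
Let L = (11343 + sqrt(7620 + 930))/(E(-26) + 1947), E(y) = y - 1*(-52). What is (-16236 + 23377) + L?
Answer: 14100536/1973 + 15*sqrt(38)/1973 ≈ 7146.8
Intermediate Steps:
E(y) = 52 + y (E(y) = y + 52 = 52 + y)
L = 11343/1973 + 15*sqrt(38)/1973 (L = (11343 + sqrt(7620 + 930))/((52 - 26) + 1947) = (11343 + sqrt(8550))/(26 + 1947) = (11343 + 15*sqrt(38))/1973 = (11343 + 15*sqrt(38))*(1/1973) = 11343/1973 + 15*sqrt(38)/1973 ≈ 5.7960)
(-16236 + 23377) + L = (-16236 + 23377) + (11343/1973 + 15*sqrt(38)/1973) = 7141 + (11343/1973 + 15*sqrt(38)/1973) = 14100536/1973 + 15*sqrt(38)/1973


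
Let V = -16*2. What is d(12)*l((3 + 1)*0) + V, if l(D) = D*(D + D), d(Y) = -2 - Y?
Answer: -32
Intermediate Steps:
l(D) = 2*D² (l(D) = D*(2*D) = 2*D²)
V = -32
d(12)*l((3 + 1)*0) + V = (-2 - 1*12)*(2*((3 + 1)*0)²) - 32 = (-2 - 12)*(2*(4*0)²) - 32 = -28*0² - 32 = -28*0 - 32 = -14*0 - 32 = 0 - 32 = -32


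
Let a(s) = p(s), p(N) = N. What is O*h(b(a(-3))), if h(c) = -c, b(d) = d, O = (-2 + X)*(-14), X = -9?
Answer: 462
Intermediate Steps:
a(s) = s
O = 154 (O = (-2 - 9)*(-14) = -11*(-14) = 154)
O*h(b(a(-3))) = 154*(-1*(-3)) = 154*3 = 462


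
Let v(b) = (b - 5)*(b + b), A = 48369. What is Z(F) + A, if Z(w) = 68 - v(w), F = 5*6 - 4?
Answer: 47345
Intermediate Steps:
v(b) = 2*b*(-5 + b) (v(b) = (-5 + b)*(2*b) = 2*b*(-5 + b))
F = 26 (F = 30 - 4 = 26)
Z(w) = 68 - 2*w*(-5 + w)
Z(F) + A = (68 - 2*26*(-5 + 26)) + 48369 = (68 - 2*26*21) + 48369 = (68 - 1092) + 48369 = -1024 + 48369 = 47345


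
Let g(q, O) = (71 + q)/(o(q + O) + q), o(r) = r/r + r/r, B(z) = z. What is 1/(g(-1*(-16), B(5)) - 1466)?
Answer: -6/8767 ≈ -0.00068438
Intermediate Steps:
o(r) = 2 (o(r) = 1 + 1 = 2)
g(q, O) = (71 + q)/(2 + q)
1/(g(-1*(-16), B(5)) - 1466) = 1/((71 - 1*(-16))/(2 - 1*(-16)) - 1466) = 1/((71 + 16)/(2 + 16) - 1466) = 1/(87/18 - 1466) = 1/((1/18)*87 - 1466) = 1/(29/6 - 1466) = 1/(-8767/6) = -6/8767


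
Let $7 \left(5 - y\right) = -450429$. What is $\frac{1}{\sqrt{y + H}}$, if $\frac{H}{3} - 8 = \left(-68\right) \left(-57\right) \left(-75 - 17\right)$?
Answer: $- \frac{i \sqrt{10054}}{100540} \approx - 0.00099731 i$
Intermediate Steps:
$y = 64352$ ($y = 5 - -64347 = 5 + 64347 = 64352$)
$H = -1069752$ ($H = 24 + 3 \left(-68\right) \left(-57\right) \left(-75 - 17\right) = 24 + 3 \cdot 3876 \left(-75 - 17\right) = 24 + 3 \cdot 3876 \left(-92\right) = 24 + 3 \left(-356592\right) = 24 - 1069776 = -1069752$)
$\frac{1}{\sqrt{y + H}} = \frac{1}{\sqrt{64352 - 1069752}} = \frac{1}{\sqrt{-1005400}} = \frac{1}{10 i \sqrt{10054}} = - \frac{i \sqrt{10054}}{100540}$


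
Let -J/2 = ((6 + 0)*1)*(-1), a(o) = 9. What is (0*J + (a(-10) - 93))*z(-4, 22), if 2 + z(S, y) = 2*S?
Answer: 840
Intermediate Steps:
z(S, y) = -2 + 2*S
J = 12 (J = -2*(6 + 0)*1*(-1) = -2*6*1*(-1) = -12*(-1) = -2*(-6) = 12)
(0*J + (a(-10) - 93))*z(-4, 22) = (0*12 + (9 - 93))*(-2 + 2*(-4)) = (0 - 84)*(-2 - 8) = -84*(-10) = 840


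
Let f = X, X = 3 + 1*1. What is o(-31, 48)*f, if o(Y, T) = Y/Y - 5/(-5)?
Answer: 8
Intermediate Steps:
X = 4 (X = 3 + 1 = 4)
f = 4
o(Y, T) = 2 (o(Y, T) = 1 - 5*(-1/5) = 1 + 1 = 2)
o(-31, 48)*f = 2*4 = 8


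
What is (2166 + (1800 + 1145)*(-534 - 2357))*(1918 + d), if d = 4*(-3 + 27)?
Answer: -17142823606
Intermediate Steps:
d = 96 (d = 4*24 = 96)
(2166 + (1800 + 1145)*(-534 - 2357))*(1918 + d) = (2166 + (1800 + 1145)*(-534 - 2357))*(1918 + 96) = (2166 + 2945*(-2891))*2014 = (2166 - 8513995)*2014 = -8511829*2014 = -17142823606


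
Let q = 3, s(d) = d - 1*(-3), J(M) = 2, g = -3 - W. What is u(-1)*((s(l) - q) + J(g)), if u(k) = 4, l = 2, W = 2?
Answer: 16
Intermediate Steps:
g = -5 (g = -3 - 1*2 = -3 - 2 = -5)
s(d) = 3 + d (s(d) = d + 3 = 3 + d)
u(-1)*((s(l) - q) + J(g)) = 4*(((3 + 2) - 1*3) + 2) = 4*((5 - 3) + 2) = 4*(2 + 2) = 4*4 = 16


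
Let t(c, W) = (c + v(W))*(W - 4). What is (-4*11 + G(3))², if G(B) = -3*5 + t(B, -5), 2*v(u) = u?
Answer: 16129/4 ≈ 4032.3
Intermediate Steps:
v(u) = u/2
t(c, W) = (-4 + W)*(c + W/2) (t(c, W) = (c + W/2)*(W - 4) = (c + W/2)*(-4 + W) = (-4 + W)*(c + W/2))
G(B) = 15/2 - 9*B (G(B) = -3*5 + ((½)*(-5)² - 4*B - 2*(-5) - 5*B) = -15 + ((½)*25 - 4*B + 10 - 5*B) = -15 + (25/2 - 4*B + 10 - 5*B) = -15 + (45/2 - 9*B) = 15/2 - 9*B)
(-4*11 + G(3))² = (-4*11 + (15/2 - 9*3))² = (-44 + (15/2 - 27))² = (-44 - 39/2)² = (-127/2)² = 16129/4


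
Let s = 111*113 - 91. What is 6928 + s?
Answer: 19380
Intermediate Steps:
s = 12452 (s = 12543 - 91 = 12452)
6928 + s = 6928 + 12452 = 19380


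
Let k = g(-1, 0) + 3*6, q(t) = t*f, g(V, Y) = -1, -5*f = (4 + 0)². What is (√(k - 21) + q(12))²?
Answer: 36764/25 - 768*I/5 ≈ 1470.6 - 153.6*I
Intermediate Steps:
f = -16/5 (f = -(4 + 0)²/5 = -⅕*4² = -⅕*16 = -16/5 ≈ -3.2000)
q(t) = -16*t/5 (q(t) = t*(-16/5) = -16*t/5)
k = 17 (k = -1 + 3*6 = -1 + 18 = 17)
(√(k - 21) + q(12))² = (√(17 - 21) - 16/5*12)² = (√(-4) - 192/5)² = (2*I - 192/5)² = (-192/5 + 2*I)²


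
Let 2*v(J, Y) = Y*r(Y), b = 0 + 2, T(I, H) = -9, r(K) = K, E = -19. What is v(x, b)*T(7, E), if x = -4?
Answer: -18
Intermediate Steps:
b = 2
v(J, Y) = Y²/2 (v(J, Y) = (Y*Y)/2 = Y²/2)
v(x, b)*T(7, E) = ((½)*2²)*(-9) = ((½)*4)*(-9) = 2*(-9) = -18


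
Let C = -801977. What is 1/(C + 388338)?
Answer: -1/413639 ≈ -2.4176e-6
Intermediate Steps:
1/(C + 388338) = 1/(-801977 + 388338) = 1/(-413639) = -1/413639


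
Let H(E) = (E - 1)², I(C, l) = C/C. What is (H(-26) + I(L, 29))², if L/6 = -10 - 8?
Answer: 532900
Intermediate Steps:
L = -108 (L = 6*(-10 - 8) = 6*(-18) = -108)
I(C, l) = 1
H(E) = (-1 + E)²
(H(-26) + I(L, 29))² = ((-1 - 26)² + 1)² = ((-27)² + 1)² = (729 + 1)² = 730² = 532900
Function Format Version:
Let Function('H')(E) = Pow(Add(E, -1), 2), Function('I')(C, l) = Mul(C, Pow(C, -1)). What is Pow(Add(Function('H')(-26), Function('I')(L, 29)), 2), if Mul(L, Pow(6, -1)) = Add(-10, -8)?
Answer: 532900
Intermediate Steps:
L = -108 (L = Mul(6, Add(-10, -8)) = Mul(6, -18) = -108)
Function('I')(C, l) = 1
Function('H')(E) = Pow(Add(-1, E), 2)
Pow(Add(Function('H')(-26), Function('I')(L, 29)), 2) = Pow(Add(Pow(Add(-1, -26), 2), 1), 2) = Pow(Add(Pow(-27, 2), 1), 2) = Pow(Add(729, 1), 2) = Pow(730, 2) = 532900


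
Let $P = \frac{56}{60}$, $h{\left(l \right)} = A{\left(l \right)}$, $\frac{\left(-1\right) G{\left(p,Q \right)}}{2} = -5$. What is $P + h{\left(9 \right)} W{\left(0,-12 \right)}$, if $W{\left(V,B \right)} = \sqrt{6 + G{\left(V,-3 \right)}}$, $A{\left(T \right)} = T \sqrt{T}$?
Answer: $\frac{1634}{15} \approx 108.93$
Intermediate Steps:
$A{\left(T \right)} = T^{\frac{3}{2}}$
$G{\left(p,Q \right)} = 10$ ($G{\left(p,Q \right)} = \left(-2\right) \left(-5\right) = 10$)
$h{\left(l \right)} = l^{\frac{3}{2}}$
$W{\left(V,B \right)} = 4$ ($W{\left(V,B \right)} = \sqrt{6 + 10} = \sqrt{16} = 4$)
$P = \frac{14}{15}$ ($P = 56 \cdot \frac{1}{60} = \frac{14}{15} \approx 0.93333$)
$P + h{\left(9 \right)} W{\left(0,-12 \right)} = \frac{14}{15} + 9^{\frac{3}{2}} \cdot 4 = \frac{14}{15} + 27 \cdot 4 = \frac{14}{15} + 108 = \frac{1634}{15}$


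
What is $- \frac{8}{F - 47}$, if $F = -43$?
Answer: $\frac{4}{45} \approx 0.088889$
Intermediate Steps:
$- \frac{8}{F - 47} = - \frac{8}{-43 - 47} = - \frac{8}{-90} = \left(-8\right) \left(- \frac{1}{90}\right) = \frac{4}{45}$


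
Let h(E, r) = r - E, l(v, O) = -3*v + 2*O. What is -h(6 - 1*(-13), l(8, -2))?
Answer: 47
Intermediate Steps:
-h(6 - 1*(-13), l(8, -2)) = -((-3*8 + 2*(-2)) - (6 - 1*(-13))) = -((-24 - 4) - (6 + 13)) = -(-28 - 1*19) = -(-28 - 19) = -1*(-47) = 47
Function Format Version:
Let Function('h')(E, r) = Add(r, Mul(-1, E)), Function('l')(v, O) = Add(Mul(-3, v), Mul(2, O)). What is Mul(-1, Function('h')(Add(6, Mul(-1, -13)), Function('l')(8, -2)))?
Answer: 47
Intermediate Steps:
Mul(-1, Function('h')(Add(6, Mul(-1, -13)), Function('l')(8, -2))) = Mul(-1, Add(Add(Mul(-3, 8), Mul(2, -2)), Mul(-1, Add(6, Mul(-1, -13))))) = Mul(-1, Add(Add(-24, -4), Mul(-1, Add(6, 13)))) = Mul(-1, Add(-28, Mul(-1, 19))) = Mul(-1, Add(-28, -19)) = Mul(-1, -47) = 47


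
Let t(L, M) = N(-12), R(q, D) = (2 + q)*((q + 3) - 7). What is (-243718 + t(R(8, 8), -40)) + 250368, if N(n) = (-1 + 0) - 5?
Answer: 6644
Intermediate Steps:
N(n) = -6 (N(n) = -1 - 5 = -6)
R(q, D) = (-4 + q)*(2 + q) (R(q, D) = (2 + q)*((3 + q) - 7) = (2 + q)*(-4 + q) = (-4 + q)*(2 + q))
t(L, M) = -6
(-243718 + t(R(8, 8), -40)) + 250368 = (-243718 - 6) + 250368 = -243724 + 250368 = 6644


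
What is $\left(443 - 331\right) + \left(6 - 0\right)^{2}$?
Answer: $148$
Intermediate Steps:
$\left(443 - 331\right) + \left(6 - 0\right)^{2} = 112 + \left(6 + 0\right)^{2} = 112 + 6^{2} = 112 + 36 = 148$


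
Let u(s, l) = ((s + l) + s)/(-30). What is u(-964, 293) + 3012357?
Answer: 6024823/2 ≈ 3.0124e+6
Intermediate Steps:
u(s, l) = -s/15 - l/30 (u(s, l) = ((l + s) + s)*(-1/30) = (l + 2*s)*(-1/30) = -s/15 - l/30)
u(-964, 293) + 3012357 = (-1/15*(-964) - 1/30*293) + 3012357 = (964/15 - 293/30) + 3012357 = 109/2 + 3012357 = 6024823/2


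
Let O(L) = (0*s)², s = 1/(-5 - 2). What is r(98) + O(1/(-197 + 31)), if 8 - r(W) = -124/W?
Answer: 454/49 ≈ 9.2653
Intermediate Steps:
s = -⅐ (s = 1/(-7) = -⅐ ≈ -0.14286)
r(W) = 8 + 124/W (r(W) = 8 - (-124)/W = 8 + 124/W)
O(L) = 0 (O(L) = (0*(-⅐))² = 0² = 0)
r(98) + O(1/(-197 + 31)) = (8 + 124/98) + 0 = (8 + 124*(1/98)) + 0 = (8 + 62/49) + 0 = 454/49 + 0 = 454/49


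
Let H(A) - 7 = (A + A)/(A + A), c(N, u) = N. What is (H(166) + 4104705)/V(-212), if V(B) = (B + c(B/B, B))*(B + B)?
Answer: 4104713/89464 ≈ 45.881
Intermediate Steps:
H(A) = 8 (H(A) = 7 + (A + A)/(A + A) = 7 + (2*A)/((2*A)) = 7 + (2*A)*(1/(2*A)) = 7 + 1 = 8)
V(B) = 2*B*(1 + B) (V(B) = (B + B/B)*(B + B) = (B + 1)*(2*B) = (1 + B)*(2*B) = 2*B*(1 + B))
(H(166) + 4104705)/V(-212) = (8 + 4104705)/((2*(-212)*(1 - 212))) = 4104713/((2*(-212)*(-211))) = 4104713/89464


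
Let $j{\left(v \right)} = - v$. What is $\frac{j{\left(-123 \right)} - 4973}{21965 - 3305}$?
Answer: $- \frac{485}{1866} \approx -0.25991$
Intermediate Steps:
$\frac{j{\left(-123 \right)} - 4973}{21965 - 3305} = \frac{\left(-1\right) \left(-123\right) - 4973}{21965 - 3305} = \frac{123 - 4973}{18660} = \left(-4850\right) \frac{1}{18660} = - \frac{485}{1866}$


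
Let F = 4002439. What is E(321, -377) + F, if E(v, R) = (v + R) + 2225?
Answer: 4004608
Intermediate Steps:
E(v, R) = 2225 + R + v (E(v, R) = (R + v) + 2225 = 2225 + R + v)
E(321, -377) + F = (2225 - 377 + 321) + 4002439 = 2169 + 4002439 = 4004608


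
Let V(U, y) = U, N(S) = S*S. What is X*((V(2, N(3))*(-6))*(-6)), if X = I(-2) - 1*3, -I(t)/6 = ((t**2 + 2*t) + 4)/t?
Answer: 648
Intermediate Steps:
N(S) = S**2
I(t) = -6*(4 + t**2 + 2*t)/t (I(t) = -6*((t**2 + 2*t) + 4)/t = -6*(4 + t**2 + 2*t)/t)
X = 9 (X = (-12 - 24/(-2) - 6*(-2)) - 1*3 = (-12 - 24*(-1/2) + 12) - 3 = (-12 + 12 + 12) - 3 = 12 - 3 = 9)
X*((V(2, N(3))*(-6))*(-6)) = 9*((2*(-6))*(-6)) = 9*(-12*(-6)) = 9*72 = 648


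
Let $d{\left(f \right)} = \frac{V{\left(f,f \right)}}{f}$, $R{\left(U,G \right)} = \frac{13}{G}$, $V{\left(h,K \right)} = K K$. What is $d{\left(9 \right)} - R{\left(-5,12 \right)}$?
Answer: $\frac{95}{12} \approx 7.9167$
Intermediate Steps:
$V{\left(h,K \right)} = K^{2}$
$d{\left(f \right)} = f$ ($d{\left(f \right)} = \frac{f^{2}}{f} = f$)
$d{\left(9 \right)} - R{\left(-5,12 \right)} = 9 - \frac{13}{12} = \frac{95}{12}$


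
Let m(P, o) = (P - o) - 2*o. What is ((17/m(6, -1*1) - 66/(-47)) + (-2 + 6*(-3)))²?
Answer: 49942489/178929 ≈ 279.12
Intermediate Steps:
m(P, o) = P - 3*o
((17/m(6, -1*1) - 66/(-47)) + (-2 + 6*(-3)))² = ((17/(6 - (-3)) - 66/(-47)) + (-2 + 6*(-3)))² = ((17/(6 - 3*(-1)) - 66*(-1/47)) + (-2 - 18))² = ((17/(6 + 3) + 66/47) - 20)² = ((17/9 + 66/47) - 20)² = (1393/423 - 20)² = (-7067/423)² = 49942489/178929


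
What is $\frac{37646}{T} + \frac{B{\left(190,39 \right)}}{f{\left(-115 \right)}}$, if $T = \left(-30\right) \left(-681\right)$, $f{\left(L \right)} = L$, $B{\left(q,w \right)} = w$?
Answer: $\frac{353252}{234945} \approx 1.5036$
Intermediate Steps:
$T = 20430$
$\frac{37646}{T} + \frac{B{\left(190,39 \right)}}{f{\left(-115 \right)}} = \frac{37646}{20430} + \frac{39}{-115} = 37646 \cdot \frac{1}{20430} + 39 \left(- \frac{1}{115}\right) = \frac{18823}{10215} - \frac{39}{115} = \frac{353252}{234945}$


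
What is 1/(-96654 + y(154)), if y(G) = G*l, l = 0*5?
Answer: -1/96654 ≈ -1.0346e-5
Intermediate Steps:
l = 0
y(G) = 0 (y(G) = G*0 = 0)
1/(-96654 + y(154)) = 1/(-96654 + 0) = 1/(-96654) = -1/96654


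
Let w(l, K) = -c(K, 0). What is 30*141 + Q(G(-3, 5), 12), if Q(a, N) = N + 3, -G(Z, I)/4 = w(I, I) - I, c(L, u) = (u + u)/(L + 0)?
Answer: 4245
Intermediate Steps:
c(L, u) = 2*u/L (c(L, u) = (2*u)/L = 2*u/L)
w(l, K) = 0 (w(l, K) = -2*0/K = -1*0 = 0)
G(Z, I) = 4*I (G(Z, I) = -4*(0 - I) = -(-4)*I = 4*I)
Q(a, N) = 3 + N
30*141 + Q(G(-3, 5), 12) = 30*141 + (3 + 12) = 4230 + 15 = 4245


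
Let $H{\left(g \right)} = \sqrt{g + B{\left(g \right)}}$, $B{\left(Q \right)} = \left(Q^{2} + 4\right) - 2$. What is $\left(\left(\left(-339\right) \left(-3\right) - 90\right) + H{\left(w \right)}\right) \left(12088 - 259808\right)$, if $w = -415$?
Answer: $-229636440 - 495440 \sqrt{42953} \approx -3.3232 \cdot 10^{8}$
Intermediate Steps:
$B{\left(Q \right)} = 2 + Q^{2}$ ($B{\left(Q \right)} = \left(4 + Q^{2}\right) - 2 = 2 + Q^{2}$)
$H{\left(g \right)} = \sqrt{2 + g + g^{2}}$ ($H{\left(g \right)} = \sqrt{g + \left(2 + g^{2}\right)} = \sqrt{2 + g + g^{2}}$)
$\left(\left(\left(-339\right) \left(-3\right) - 90\right) + H{\left(w \right)}\right) \left(12088 - 259808\right) = \left(\left(\left(-339\right) \left(-3\right) - 90\right) + \sqrt{2 - 415 + \left(-415\right)^{2}}\right) \left(12088 - 259808\right) = \left(\left(1017 - 90\right) + \sqrt{2 - 415 + 172225}\right) \left(-247720\right) = \left(927 + \sqrt{171812}\right) \left(-247720\right) = \left(927 + 2 \sqrt{42953}\right) \left(-247720\right) = -229636440 - 495440 \sqrt{42953}$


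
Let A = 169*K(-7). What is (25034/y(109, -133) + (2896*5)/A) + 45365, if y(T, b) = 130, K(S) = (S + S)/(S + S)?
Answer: 38568546/845 ≈ 45643.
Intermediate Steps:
K(S) = 1 (K(S) = (2*S)/((2*S)) = (2*S)*(1/(2*S)) = 1)
A = 169 (A = 169*1 = 169)
(25034/y(109, -133) + (2896*5)/A) + 45365 = (25034/130 + (2896*5)/169) + 45365 = (25034*(1/130) + 14480*(1/169)) + 45365 = (12517/65 + 14480/169) + 45365 = 235121/845 + 45365 = 38568546/845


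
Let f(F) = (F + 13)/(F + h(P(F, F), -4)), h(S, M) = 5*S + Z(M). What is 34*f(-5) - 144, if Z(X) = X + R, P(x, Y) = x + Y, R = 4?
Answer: -8192/55 ≈ -148.95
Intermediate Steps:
P(x, Y) = Y + x
Z(X) = 4 + X (Z(X) = X + 4 = 4 + X)
h(S, M) = 4 + M + 5*S (h(S, M) = 5*S + (4 + M) = 4 + M + 5*S)
f(F) = (13 + F)/(11*F) (f(F) = (F + 13)/(F + (4 - 4 + 5*(F + F))) = (13 + F)/(F + (4 - 4 + 5*(2*F))) = (13 + F)/(F + (4 - 4 + 10*F)) = (13 + F)/(F + 10*F) = (13 + F)/((11*F)) = (13 + F)*(1/(11*F)) = (13 + F)/(11*F))
34*f(-5) - 144 = 34*((1/11)*(13 - 5)/(-5)) - 144 = 34*((1/11)*(-⅕)*8) - 144 = 34*(-8/55) - 144 = -272/55 - 144 = -8192/55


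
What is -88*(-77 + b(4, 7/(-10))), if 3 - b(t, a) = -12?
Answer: 5456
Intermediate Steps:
b(t, a) = 15 (b(t, a) = 3 - 1*(-12) = 3 + 12 = 15)
-88*(-77 + b(4, 7/(-10))) = -88*(-77 + 15) = -88*(-62) = 5456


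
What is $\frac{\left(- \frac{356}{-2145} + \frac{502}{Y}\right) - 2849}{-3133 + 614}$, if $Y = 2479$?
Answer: $\frac{15147469981}{13394669145} \approx 1.1309$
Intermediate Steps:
$\frac{\left(- \frac{356}{-2145} + \frac{502}{Y}\right) - 2849}{-3133 + 614} = \frac{\left(- \frac{356}{-2145} + \frac{502}{2479}\right) - 2849}{-3133 + 614} = \frac{\left(\left(-356\right) \left(- \frac{1}{2145}\right) + 502 \cdot \frac{1}{2479}\right) - 2849}{-2519} = \left(\left(\frac{356}{2145} + \frac{502}{2479}\right) - 2849\right) \left(- \frac{1}{2519}\right) = \left(\frac{1959314}{5317455} - 2849\right) \left(- \frac{1}{2519}\right) = \left(- \frac{15147469981}{5317455}\right) \left(- \frac{1}{2519}\right) = \frac{15147469981}{13394669145}$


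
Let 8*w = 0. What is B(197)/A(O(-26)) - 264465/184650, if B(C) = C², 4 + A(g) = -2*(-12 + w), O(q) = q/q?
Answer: 47738617/24620 ≈ 1939.0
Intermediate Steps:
w = 0 (w = (⅛)*0 = 0)
O(q) = 1
A(g) = 20 (A(g) = -4 - 2*(-12 + 0) = -4 - 2*(-12) = -4 + 24 = 20)
B(197)/A(O(-26)) - 264465/184650 = 197²/20 - 264465/184650 = 38809*(1/20) - 264465*1/184650 = 38809/20 - 17631/12310 = 47738617/24620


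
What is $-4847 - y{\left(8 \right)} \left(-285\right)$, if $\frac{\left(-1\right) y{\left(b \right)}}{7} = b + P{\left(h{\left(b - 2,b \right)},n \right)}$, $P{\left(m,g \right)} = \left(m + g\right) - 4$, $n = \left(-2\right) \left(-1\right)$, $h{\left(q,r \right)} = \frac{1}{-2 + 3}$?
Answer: $-18812$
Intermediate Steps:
$h{\left(q,r \right)} = 1$ ($h{\left(q,r \right)} = 1^{-1} = 1$)
$n = 2$
$P{\left(m,g \right)} = -4 + g + m$ ($P{\left(m,g \right)} = \left(g + m\right) - 4 = -4 + g + m$)
$y{\left(b \right)} = 7 - 7 b$ ($y{\left(b \right)} = - 7 \left(b + \left(-4 + 2 + 1\right)\right) = - 7 \left(b - 1\right) = - 7 \left(-1 + b\right) = 7 - 7 b$)
$-4847 - y{\left(8 \right)} \left(-285\right) = -4847 - \left(7 - 56\right) \left(-285\right) = -4847 - \left(-49\right) \left(-285\right) = -4847 - 13965 = -18812$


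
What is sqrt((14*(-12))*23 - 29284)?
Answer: 2*I*sqrt(8287) ≈ 182.07*I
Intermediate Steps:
sqrt((14*(-12))*23 - 29284) = sqrt(-168*23 - 29284) = sqrt(-3864 - 29284) = sqrt(-33148) = 2*I*sqrt(8287)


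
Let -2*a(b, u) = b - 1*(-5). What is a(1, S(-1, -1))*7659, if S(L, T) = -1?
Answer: -22977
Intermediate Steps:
a(b, u) = -5/2 - b/2 (a(b, u) = -(b - 1*(-5))/2 = -(b + 5)/2 = -(5 + b)/2 = -5/2 - b/2)
a(1, S(-1, -1))*7659 = (-5/2 - ½*1)*7659 = (-5/2 - ½)*7659 = -3*7659 = -22977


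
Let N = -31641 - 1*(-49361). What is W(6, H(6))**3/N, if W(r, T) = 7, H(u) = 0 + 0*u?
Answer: 343/17720 ≈ 0.019357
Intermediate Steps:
H(u) = 0 (H(u) = 0 + 0 = 0)
N = 17720 (N = -31641 + 49361 = 17720)
W(6, H(6))**3/N = 7**3/17720 = 343*(1/17720) = 343/17720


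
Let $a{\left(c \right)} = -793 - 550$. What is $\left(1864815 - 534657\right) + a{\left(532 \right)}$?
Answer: $1328815$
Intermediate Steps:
$a{\left(c \right)} = -1343$
$\left(1864815 - 534657\right) + a{\left(532 \right)} = \left(1864815 - 534657\right) - 1343 = 1330158 - 1343 = 1328815$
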